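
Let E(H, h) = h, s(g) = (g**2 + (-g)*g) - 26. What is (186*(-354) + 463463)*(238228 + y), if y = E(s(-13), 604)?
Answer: 94964141008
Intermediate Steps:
s(g) = -26 (s(g) = (g**2 - g**2) - 26 = 0 - 26 = -26)
y = 604
(186*(-354) + 463463)*(238228 + y) = (186*(-354) + 463463)*(238228 + 604) = (-65844 + 463463)*238832 = 397619*238832 = 94964141008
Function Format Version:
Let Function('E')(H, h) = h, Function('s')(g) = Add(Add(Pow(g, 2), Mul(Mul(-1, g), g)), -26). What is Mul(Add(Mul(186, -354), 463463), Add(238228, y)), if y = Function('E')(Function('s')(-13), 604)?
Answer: 94964141008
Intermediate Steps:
Function('s')(g) = -26 (Function('s')(g) = Add(Add(Pow(g, 2), Mul(-1, Pow(g, 2))), -26) = Add(0, -26) = -26)
y = 604
Mul(Add(Mul(186, -354), 463463), Add(238228, y)) = Mul(Add(Mul(186, -354), 463463), Add(238228, 604)) = Mul(Add(-65844, 463463), 238832) = Mul(397619, 238832) = 94964141008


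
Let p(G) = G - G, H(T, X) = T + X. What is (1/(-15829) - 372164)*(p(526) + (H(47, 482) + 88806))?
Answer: -526271051798595/15829 ≈ -3.3247e+10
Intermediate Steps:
p(G) = 0
(1/(-15829) - 372164)*(p(526) + (H(47, 482) + 88806)) = (1/(-15829) - 372164)*(0 + ((47 + 482) + 88806)) = (-1/15829 - 372164)*(0 + (529 + 88806)) = -5890983957*(0 + 89335)/15829 = -5890983957/15829*89335 = -526271051798595/15829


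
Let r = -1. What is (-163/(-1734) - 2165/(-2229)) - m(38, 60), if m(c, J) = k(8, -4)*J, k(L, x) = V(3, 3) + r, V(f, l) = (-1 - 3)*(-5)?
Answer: -489120067/429454 ≈ -1138.9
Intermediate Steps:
V(f, l) = 20 (V(f, l) = -4*(-5) = 20)
k(L, x) = 19 (k(L, x) = 20 - 1 = 19)
m(c, J) = 19*J
(-163/(-1734) - 2165/(-2229)) - m(38, 60) = (-163/(-1734) - 2165/(-2229)) - 19*60 = (-163*(-1/1734) - 2165*(-1/2229)) - 1*1140 = (163/1734 + 2165/2229) - 1140 = 457493/429454 - 1140 = -489120067/429454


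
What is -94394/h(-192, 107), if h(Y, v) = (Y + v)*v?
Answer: 94394/9095 ≈ 10.379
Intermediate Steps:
h(Y, v) = v*(Y + v)
-94394/h(-192, 107) = -94394*1/(107*(-192 + 107)) = -94394/(107*(-85)) = -94394/(-9095) = -94394*(-1/9095) = 94394/9095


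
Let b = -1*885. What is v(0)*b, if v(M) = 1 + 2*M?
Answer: -885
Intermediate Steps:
b = -885
v(0)*b = (1 + 2*0)*(-885) = (1 + 0)*(-885) = 1*(-885) = -885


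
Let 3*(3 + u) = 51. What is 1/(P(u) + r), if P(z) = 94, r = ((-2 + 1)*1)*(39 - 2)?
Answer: 1/57 ≈ 0.017544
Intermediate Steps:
u = 14 (u = -3 + (1/3)*51 = -3 + 17 = 14)
r = -37 (r = -1*1*37 = -1*37 = -37)
1/(P(u) + r) = 1/(94 - 37) = 1/57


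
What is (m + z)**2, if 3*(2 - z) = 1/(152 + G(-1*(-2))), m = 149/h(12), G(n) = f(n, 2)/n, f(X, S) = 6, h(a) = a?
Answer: 79869969/384400 ≈ 207.78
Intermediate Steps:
G(n) = 6/n
m = 149/12 ≈ 12.417
z = 929/465 (z = 2 - 1/(3*(152 + 6/((-1*(-2))))) = 2 - 1/(3*(152 + 6/2)) = 2 - 1/(3*(152 + 6*(1/2))) = 2 - 1/(3*(152 + 3)) = 2 - 1/3/155 = 2 - 1/3*1/155 = 2 - 1/465 = 929/465 ≈ 1.9978)
(m + z)**2 = (149/12 + 929/465)**2 = (8937/620)**2 = 79869969/384400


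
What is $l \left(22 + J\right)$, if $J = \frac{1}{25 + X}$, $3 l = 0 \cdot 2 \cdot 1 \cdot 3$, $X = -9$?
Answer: $0$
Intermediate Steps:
$l = 0$ ($l = \frac{0 \cdot 2 \cdot 1 \cdot 3}{3} = \frac{0 \cdot 1 \cdot 3}{3} = \frac{0 \cdot 3}{3} = \frac{1}{3} \cdot 0 = 0$)
$J = \frac{1}{16}$ ($J = \frac{1}{25 - 9} = \frac{1}{16} \approx 0.0625$)
$l \left(22 + J\right) = 0 \left(22 + \frac{1}{16}\right) = 0 \cdot \frac{353}{16} = 0$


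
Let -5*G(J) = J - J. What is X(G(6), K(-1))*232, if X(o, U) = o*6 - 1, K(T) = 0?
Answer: -232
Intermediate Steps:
G(J) = 0 (G(J) = -(J - J)/5 = -⅕*0 = 0)
X(o, U) = -1 + 6*o (X(o, U) = 6*o - 1 = -1 + 6*o)
X(G(6), K(-1))*232 = (-1 + 6*0)*232 = (-1 + 0)*232 = -1*232 = -232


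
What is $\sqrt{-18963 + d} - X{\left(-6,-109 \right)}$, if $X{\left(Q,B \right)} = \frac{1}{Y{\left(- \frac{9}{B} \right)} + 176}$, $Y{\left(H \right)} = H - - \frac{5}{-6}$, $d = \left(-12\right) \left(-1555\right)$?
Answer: $- \frac{654}{114613} + i \sqrt{303} \approx -0.0057062 + 17.407 i$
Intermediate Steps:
$d = 18660$
$Y{\left(H \right)} = - \frac{5}{6} + H$ ($Y{\left(H \right)} = H - \left(-5\right) \left(- \frac{1}{6}\right) = H - \frac{5}{6} = - \frac{5}{6} + H$)
$X{\left(Q,B \right)} = \frac{1}{\frac{1051}{6} - \frac{9}{B}}$ ($X{\left(Q,B \right)} = \frac{1}{\left(- \frac{5}{6} - \frac{9}{B}\right) + 176} = \frac{1}{\frac{1051}{6} - \frac{9}{B}}$)
$\sqrt{-18963 + d} - X{\left(-6,-109 \right)} = \sqrt{-18963 + 18660} - 6 \left(-109\right) \frac{1}{-54 + 1051 \left(-109\right)} = \sqrt{-303} - 6 \left(-109\right) \frac{1}{-54 - 114559} = i \sqrt{303} - 6 \left(-109\right) \frac{1}{-114613} = i \sqrt{303} - 6 \left(-109\right) \left(- \frac{1}{114613}\right) = i \sqrt{303} - \frac{654}{114613} = - \frac{654}{114613} + i \sqrt{303}$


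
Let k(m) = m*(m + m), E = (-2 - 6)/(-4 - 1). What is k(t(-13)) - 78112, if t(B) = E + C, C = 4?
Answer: -1951232/25 ≈ -78049.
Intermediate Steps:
E = 8/5 (E = -8/(-5) = -8*(-⅕) = 8/5 ≈ 1.6000)
t(B) = 28/5 (t(B) = 8/5 + 4 = 28/5)
k(m) = 2*m² (k(m) = m*(2*m) = 2*m²)
k(t(-13)) - 78112 = 2*(28/5)² - 78112 = 2*(784/25) - 78112 = 1568/25 - 78112 = -1951232/25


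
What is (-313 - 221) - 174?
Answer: -708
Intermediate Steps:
(-313 - 221) - 174 = -534 - 174 = -708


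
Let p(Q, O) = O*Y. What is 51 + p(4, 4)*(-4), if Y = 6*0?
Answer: 51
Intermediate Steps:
Y = 0
p(Q, O) = 0 (p(Q, O) = O*0 = 0)
51 + p(4, 4)*(-4) = 51 + 0*(-4) = 51 + 0 = 51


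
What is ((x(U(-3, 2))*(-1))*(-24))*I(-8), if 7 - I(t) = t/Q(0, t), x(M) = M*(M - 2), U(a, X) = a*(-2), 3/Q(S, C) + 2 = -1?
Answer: -576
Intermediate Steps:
Q(S, C) = -1 (Q(S, C) = 3/(-2 - 1) = 3/(-3) = 3*(-⅓) = -1)
U(a, X) = -2*a
x(M) = M*(-2 + M)
I(t) = 7 + t (I(t) = 7 - t/(-1) = 7 - t*(-1) = 7 - (-1)*t = 7 + t)
((x(U(-3, 2))*(-1))*(-24))*I(-8) = ((((-2*(-3))*(-2 - 2*(-3)))*(-1))*(-24))*(7 - 8) = (((6*(-2 + 6))*(-1))*(-24))*(-1) = (((6*4)*(-1))*(-24))*(-1) = ((24*(-1))*(-24))*(-1) = -24*(-24)*(-1) = 576*(-1) = -576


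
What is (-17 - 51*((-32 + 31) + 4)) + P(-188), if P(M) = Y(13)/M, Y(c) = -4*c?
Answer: -7977/47 ≈ -169.72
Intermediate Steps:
P(M) = -52/M (P(M) = (-4*13)/M = -52/M)
(-17 - 51*((-32 + 31) + 4)) + P(-188) = (-17 - 51*((-32 + 31) + 4)) - 52/(-188) = (-17 - 51*(-1 + 4)) - 52*(-1/188) = (-17 - 51*3) + 13/47 = (-17 - 153) + 13/47 = -170 + 13/47 = -7977/47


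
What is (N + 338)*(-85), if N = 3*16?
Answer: -32810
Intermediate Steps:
N = 48
(N + 338)*(-85) = (48 + 338)*(-85) = 386*(-85) = -32810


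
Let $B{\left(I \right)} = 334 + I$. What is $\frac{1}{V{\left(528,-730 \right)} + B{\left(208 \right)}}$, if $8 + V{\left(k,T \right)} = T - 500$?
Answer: $- \frac{1}{696} \approx -0.0014368$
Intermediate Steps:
$V{\left(k,T \right)} = -508 + T$ ($V{\left(k,T \right)} = -8 + \left(T - 500\right) = -8 + \left(-500 + T\right) = -508 + T$)
$\frac{1}{V{\left(528,-730 \right)} + B{\left(208 \right)}} = \frac{1}{\left(-508 - 730\right) + \left(334 + 208\right)} = \frac{1}{-1238 + 542} = \frac{1}{-696} = - \frac{1}{696}$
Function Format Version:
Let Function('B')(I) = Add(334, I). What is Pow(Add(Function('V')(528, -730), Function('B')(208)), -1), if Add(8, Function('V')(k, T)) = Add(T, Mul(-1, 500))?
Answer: Rational(-1, 696) ≈ -0.0014368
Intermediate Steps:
Function('V')(k, T) = Add(-508, T) (Function('V')(k, T) = Add(-8, Add(T, Mul(-1, 500))) = Add(-8, Add(T, -500)) = Add(-8, Add(-500, T)) = Add(-508, T))
Pow(Add(Function('V')(528, -730), Function('B')(208)), -1) = Pow(Add(Add(-508, -730), Add(334, 208)), -1) = Pow(Add(-1238, 542), -1) = Pow(-696, -1) = Rational(-1, 696)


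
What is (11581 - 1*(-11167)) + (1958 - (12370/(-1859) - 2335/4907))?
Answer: 225435964133/9122113 ≈ 24713.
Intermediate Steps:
(11581 - 1*(-11167)) + (1958 - (12370/(-1859) - 2335/4907)) = (11581 + 11167) + (1958 - (12370*(-1/1859) - 2335*1/4907)) = 22748 + (1958 - (-12370/1859 - 2335/4907)) = 22748 + (1958 - 1*(-65040355/9122113)) = 22748 + (1958 + 65040355/9122113) = 22748 + 17926137609/9122113 = 225435964133/9122113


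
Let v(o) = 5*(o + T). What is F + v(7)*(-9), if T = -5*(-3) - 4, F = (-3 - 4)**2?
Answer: -761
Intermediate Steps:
F = 49 (F = (-7)**2 = 49)
T = 11 (T = 15 - 4 = 11)
v(o) = 55 + 5*o (v(o) = 5*(o + 11) = 5*(11 + o) = 55 + 5*o)
F + v(7)*(-9) = 49 + (55 + 5*7)*(-9) = 49 + (55 + 35)*(-9) = 49 + 90*(-9) = 49 - 810 = -761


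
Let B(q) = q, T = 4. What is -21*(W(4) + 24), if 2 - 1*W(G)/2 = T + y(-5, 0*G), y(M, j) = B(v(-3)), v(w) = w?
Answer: -546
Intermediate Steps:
y(M, j) = -3
W(G) = 2 (W(G) = 4 - 2*(4 - 3) = 4 - 2*1 = 4 - 2 = 2)
-21*(W(4) + 24) = -21*(2 + 24) = -21*26 = -546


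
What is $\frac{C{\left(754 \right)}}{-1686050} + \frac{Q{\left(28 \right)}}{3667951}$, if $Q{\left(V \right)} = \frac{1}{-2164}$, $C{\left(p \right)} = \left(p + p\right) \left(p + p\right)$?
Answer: $- \frac{9025130060181873}{6691465383801100} \approx -1.3488$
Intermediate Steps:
$C{\left(p \right)} = 4 p^{2}$ ($C{\left(p \right)} = 2 p 2 p = 4 p^{2}$)
$Q{\left(V \right)} = - \frac{1}{2164}$
$\frac{C{\left(754 \right)}}{-1686050} + \frac{Q{\left(28 \right)}}{3667951} = \frac{4 \cdot 754^{2}}{-1686050} - \frac{1}{2164 \cdot 3667951} = 4 \cdot 568516 \left(- \frac{1}{1686050}\right) - \frac{1}{7937445964} = 2274064 \left(- \frac{1}{1686050}\right) - \frac{1}{7937445964} = - \frac{1137032}{843025} - \frac{1}{7937445964} = - \frac{9025130060181873}{6691465383801100}$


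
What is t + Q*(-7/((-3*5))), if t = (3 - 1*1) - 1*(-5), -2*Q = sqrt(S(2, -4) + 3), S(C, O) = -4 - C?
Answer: 7 - 7*I*sqrt(3)/30 ≈ 7.0 - 0.40415*I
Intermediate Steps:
Q = -I*sqrt(3)/2 (Q = -sqrt((-4 - 1*2) + 3)/2 = -sqrt((-4 - 2) + 3)/2 = -sqrt(-6 + 3)/2 = -I*sqrt(3)/2 ≈ -0.86602*I)
t = 7 (t = (3 - 1) + 5 = 2 + 5 = 7)
t + Q*(-7/((-3*5))) = 7 + (-I*sqrt(3)/2)*(-7/((-3*5))) = 7 + (-I*sqrt(3)/2)*(-7/(-15)) = 7 + (-I*sqrt(3)/2)*(-7*(-1/15)) = 7 - I*sqrt(3)/2*(7/15) = 7 - 7*I*sqrt(3)/30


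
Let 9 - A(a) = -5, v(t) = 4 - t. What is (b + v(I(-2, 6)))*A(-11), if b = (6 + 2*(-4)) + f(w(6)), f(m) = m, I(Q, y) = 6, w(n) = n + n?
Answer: 112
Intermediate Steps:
w(n) = 2*n
A(a) = 14 (A(a) = 9 - 1*(-5) = 9 + 5 = 14)
b = 10 (b = (6 + 2*(-4)) + 2*6 = (6 - 8) + 12 = -2 + 12 = 10)
(b + v(I(-2, 6)))*A(-11) = (10 + (4 - 1*6))*14 = (10 + (4 - 6))*14 = (10 - 2)*14 = 8*14 = 112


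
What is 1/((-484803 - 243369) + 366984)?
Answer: -1/361188 ≈ -2.7686e-6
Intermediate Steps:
1/((-484803 - 243369) + 366984) = 1/(-728172 + 366984) = 1/(-361188) = -1/361188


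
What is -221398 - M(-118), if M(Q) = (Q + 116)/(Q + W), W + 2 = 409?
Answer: -63984020/289 ≈ -2.2140e+5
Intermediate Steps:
W = 407 (W = -2 + 409 = 407)
M(Q) = (116 + Q)/(407 + Q) (M(Q) = (Q + 116)/(Q + 407) = (116 + Q)/(407 + Q))
-221398 - M(-118) = -221398 - (116 - 118)/(407 - 118) = -221398 - (-2)/289 = -221398 - 1*(-2/289) = -221398 + 2/289 = -63984020/289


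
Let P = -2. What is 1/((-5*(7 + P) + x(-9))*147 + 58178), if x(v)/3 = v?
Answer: 1/50534 ≈ 1.9789e-5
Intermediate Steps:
x(v) = 3*v
1/((-5*(7 + P) + x(-9))*147 + 58178) = 1/((-5*(7 - 2) + 3*(-9))*147 + 58178) = 1/((-5*5 - 27)*147 + 58178) = 1/((-25 - 27)*147 + 58178) = 1/(-52*147 + 58178) = 1/(-7644 + 58178) = 1/50534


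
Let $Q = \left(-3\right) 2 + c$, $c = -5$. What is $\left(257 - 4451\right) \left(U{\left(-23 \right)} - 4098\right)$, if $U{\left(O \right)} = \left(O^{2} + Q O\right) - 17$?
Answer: $13978602$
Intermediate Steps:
$Q = -11$ ($Q = \left(-3\right) 2 - 5 = -6 - 5 = -11$)
$U{\left(O \right)} = -17 + O^{2} - 11 O$ ($U{\left(O \right)} = \left(O^{2} - 11 O\right) - 17 = -17 + O^{2} - 11 O$)
$\left(257 - 4451\right) \left(U{\left(-23 \right)} - 4098\right) = \left(257 - 4451\right) \left(\left(-17 + \left(-23\right)^{2} - -253\right) - 4098\right) = - 4194 \left(\left(-17 + 529 + 253\right) - 4098\right) = - 4194 \left(765 - 4098\right) = \left(-4194\right) \left(-3333\right) = 13978602$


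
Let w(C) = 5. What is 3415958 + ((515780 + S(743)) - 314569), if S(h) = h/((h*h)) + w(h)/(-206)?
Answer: 553636649293/153058 ≈ 3.6172e+6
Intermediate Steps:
S(h) = -5/206 + 1/h (S(h) = h/((h*h)) + 5/(-206) = h/(h²) + 5*(-1/206) = h/h² - 5/206 = 1/h - 5/206 = -5/206 + 1/h)
3415958 + ((515780 + S(743)) - 314569) = 3415958 + ((515780 + (-5/206 + 1/743)) - 314569) = 3415958 + ((515780 - 3509/153058) - 314569) = 3415958 + (78944251731/153058 - 314569) = 3415958 + 30796949729/153058 = 553636649293/153058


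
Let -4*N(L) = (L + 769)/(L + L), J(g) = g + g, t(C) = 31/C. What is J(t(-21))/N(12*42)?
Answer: 11904/1273 ≈ 9.3511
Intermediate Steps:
J(g) = 2*g
N(L) = -(769 + L)/(8*L) (N(L) = -(L + 769)/(4*(L + L)) = -(769 + L)/(4*(2*L)) = -(769 + L)*1/(2*L)/4 = -(769 + L)/(8*L))
J(t(-21))/N(12*42) = (2*(31/(-21)))/(((-769 - 12*42)/(8*((12*42))))) = (2*(31*(-1/21)))/(((1/8)*(-769 - 1*504)/504)) = (2*(-31/21))/(((1/8)*(1/504)*(-769 - 504))) = -62/(21*((1/8)*(1/504)*(-1273))) = -62/(21*(-1273/4032)) = -62/21*(-4032/1273) = 11904/1273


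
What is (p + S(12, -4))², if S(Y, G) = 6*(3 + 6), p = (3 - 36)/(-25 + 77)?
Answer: 7700625/2704 ≈ 2847.9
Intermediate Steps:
p = -33/52 ≈ -0.63461
S(Y, G) = 54 (S(Y, G) = 6*9 = 54)
(p + S(12, -4))² = (-33/52 + 54)² = (2775/52)² = 7700625/2704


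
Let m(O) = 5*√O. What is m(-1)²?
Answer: -25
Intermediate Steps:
m(-1)² = (5*√(-1))² = (5*I)² = -25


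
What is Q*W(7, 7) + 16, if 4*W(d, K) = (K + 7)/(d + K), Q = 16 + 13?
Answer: 93/4 ≈ 23.250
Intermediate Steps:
Q = 29
W(d, K) = (7 + K)/(4*(K + d)) (W(d, K) = ((K + 7)/(d + K))/4 = ((7 + K)/(K + d))/4 = (7 + K)/(4*(K + d)))
Q*W(7, 7) + 16 = 29*((7 + 7)/(4*(7 + 7))) + 16 = 29*((¼)*14/14) + 16 = 29*((¼)*(1/14)*14) + 16 = 29*(¼) + 16 = 29/4 + 16 = 93/4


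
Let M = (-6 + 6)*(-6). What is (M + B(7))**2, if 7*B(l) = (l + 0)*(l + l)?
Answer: 196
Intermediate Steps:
B(l) = 2*l**2/7 (B(l) = ((l + 0)*(l + l))/7 = (l*(2*l))/7 = (2*l**2)/7 = 2*l**2/7)
M = 0 (M = 0*(-6) = 0)
(M + B(7))**2 = (0 + (2/7)*7**2)**2 = (0 + (2/7)*49)**2 = (0 + 14)**2 = 14**2 = 196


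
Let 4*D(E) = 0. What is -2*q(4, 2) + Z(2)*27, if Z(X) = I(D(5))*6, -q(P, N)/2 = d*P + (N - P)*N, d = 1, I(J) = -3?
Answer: -486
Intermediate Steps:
D(E) = 0 (D(E) = (1/4)*0 = 0)
q(P, N) = -2*P - 2*N*(N - P) (q(P, N) = -2*(1*P + (N - P)*N) = -2*(P + N*(N - P)) = -2*P - 2*N*(N - P))
Z(X) = -18 (Z(X) = -3*6 = -18)
-2*q(4, 2) + Z(2)*27 = -2*(-2*4 - 2*2**2 + 2*2*4) - 18*27 = -2*(-8 - 2*4 + 16) - 486 = -2*(-8 - 8 + 16) - 486 = -2*0 - 486 = 0 - 486 = -486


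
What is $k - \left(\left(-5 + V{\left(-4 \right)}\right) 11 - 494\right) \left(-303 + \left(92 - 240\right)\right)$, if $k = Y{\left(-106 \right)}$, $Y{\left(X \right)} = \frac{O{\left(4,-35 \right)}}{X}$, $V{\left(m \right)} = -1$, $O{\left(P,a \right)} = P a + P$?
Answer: $- \frac{13385612}{53} \approx -2.5256 \cdot 10^{5}$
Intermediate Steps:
$O{\left(P,a \right)} = P + P a$
$Y{\left(X \right)} = - \frac{136}{X}$ ($Y{\left(X \right)} = \frac{4 \left(1 - 35\right)}{X} = \frac{4 \left(-34\right)}{X} = - \frac{136}{X}$)
$k = \frac{68}{53}$ ($k = - \frac{136}{-106} = \left(-136\right) \left(- \frac{1}{106}\right) = \frac{68}{53} \approx 1.283$)
$k - \left(\left(-5 + V{\left(-4 \right)}\right) 11 - 494\right) \left(-303 + \left(92 - 240\right)\right) = \frac{68}{53} - \left(\left(-5 - 1\right) 11 - 494\right) \left(-303 + \left(92 - 240\right)\right) = \frac{68}{53} - \left(\left(-6\right) 11 - 494\right) \left(-303 + \left(92 - 240\right)\right) = \frac{68}{53} - \left(-66 - 494\right) \left(-303 - 148\right) = \frac{68}{53} - \left(-560\right) \left(-451\right) = \frac{68}{53} - 252560 = - \frac{13385612}{53}$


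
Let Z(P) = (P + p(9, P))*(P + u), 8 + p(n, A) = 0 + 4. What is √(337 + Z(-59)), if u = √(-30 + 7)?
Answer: √(4054 - 63*I*√23) ≈ 63.715 - 2.371*I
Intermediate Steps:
p(n, A) = -4 (p(n, A) = -8 + (0 + 4) = -8 + 4 = -4)
u = I*√23 (u = √(-23) = I*√23 ≈ 4.7958*I)
Z(P) = (-4 + P)*(P + I*√23) (Z(P) = (P - 4)*(P + I*√23) = (-4 + P)*(P + I*√23))
√(337 + Z(-59)) = √(337 + ((-59)² - 4*(-59) - 4*I*√23 + I*(-59)*√23)) = √(337 + (3481 + 236 - 4*I*√23 - 59*I*√23)) = √(337 + (3717 - 63*I*√23)) = √(4054 - 63*I*√23)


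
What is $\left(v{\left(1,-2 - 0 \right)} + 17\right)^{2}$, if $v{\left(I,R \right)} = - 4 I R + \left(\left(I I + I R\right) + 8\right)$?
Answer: $1024$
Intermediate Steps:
$v{\left(I,R \right)} = 8 + I^{2} - 3 I R$ ($v{\left(I,R \right)} = - 4 I R + \left(\left(I^{2} + I R\right) + 8\right) = - 4 I R + \left(8 + I^{2} + I R\right) = 8 + I^{2} - 3 I R$)
$\left(v{\left(1,-2 - 0 \right)} + 17\right)^{2} = \left(\left(8 + 1^{2} - 3 \left(-2 - 0\right)\right) + 17\right)^{2} = \left(\left(8 + 1 - 3 \left(-2 + 0\right)\right) + 17\right)^{2} = \left(\left(8 + 1 - 3 \left(-2\right)\right) + 17\right)^{2} = \left(\left(8 + 1 + 6\right) + 17\right)^{2} = \left(15 + 17\right)^{2} = 32^{2} = 1024$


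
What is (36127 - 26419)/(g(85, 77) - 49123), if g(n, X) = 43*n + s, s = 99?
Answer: -3236/15123 ≈ -0.21398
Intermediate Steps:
g(n, X) = 99 + 43*n (g(n, X) = 43*n + 99 = 99 + 43*n)
(36127 - 26419)/(g(85, 77) - 49123) = (36127 - 26419)/((99 + 43*85) - 49123) = 9708/((99 + 3655) - 49123) = 9708/(3754 - 49123) = 9708/(-45369) = 9708*(-1/45369) = -3236/15123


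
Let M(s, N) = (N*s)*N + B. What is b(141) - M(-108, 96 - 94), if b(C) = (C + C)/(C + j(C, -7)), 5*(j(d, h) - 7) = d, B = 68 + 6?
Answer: 316808/881 ≈ 359.60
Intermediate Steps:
B = 74
j(d, h) = 7 + d/5
M(s, N) = 74 + s*N² (M(s, N) = (N*s)*N + 74 = s*N² + 74 = 74 + s*N²)
b(C) = 2*C/(7 + 6*C/5) (b(C) = (C + C)/(C + (7 + C/5)) = (2*C)/(7 + 6*C/5) = 2*C/(7 + 6*C/5))
b(141) - M(-108, 96 - 94) = 10*141/(35 + 6*141) - (74 - 108*(96 - 94)²) = 10*141/(35 + 846) - (74 - 108*2²) = 10*141/881 - (74 - 108*4) = 10*141*(1/881) - (74 - 432) = 1410/881 - 1*(-358) = 1410/881 + 358 = 316808/881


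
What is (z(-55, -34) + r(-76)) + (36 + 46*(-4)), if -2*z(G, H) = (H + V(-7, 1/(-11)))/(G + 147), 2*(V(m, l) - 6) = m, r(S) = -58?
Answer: -75745/368 ≈ -205.83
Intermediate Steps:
V(m, l) = 6 + m/2
z(G, H) = -(5/2 + H)/(2*(147 + G)) (z(G, H) = -(H + (6 + (½)*(-7)))/(2*(G + 147)) = -(H + (6 - 7/2))/(2*(147 + G)) = -(H + 5/2)/(2*(147 + G)) = -(5/2 + H)/(2*(147 + G)))
(z(-55, -34) + r(-76)) + (36 + 46*(-4)) = ((-5 - 2*(-34))/(4*(147 - 55)) - 58) + (36 + 46*(-4)) = ((¼)*(-5 + 68)/92 - 58) + (36 - 184) = ((¼)*(1/92)*63 - 58) - 148 = (63/368 - 58) - 148 = -21281/368 - 148 = -75745/368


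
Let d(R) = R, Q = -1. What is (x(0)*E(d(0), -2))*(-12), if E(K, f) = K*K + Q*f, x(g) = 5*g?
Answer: 0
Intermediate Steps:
E(K, f) = K² - f (E(K, f) = K*K - f = K² - f)
(x(0)*E(d(0), -2))*(-12) = ((5*0)*(0² - 1*(-2)))*(-12) = (0*(0 + 2))*(-12) = (0*2)*(-12) = 0*(-12) = 0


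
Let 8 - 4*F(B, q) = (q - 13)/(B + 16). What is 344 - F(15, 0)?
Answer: 42395/124 ≈ 341.90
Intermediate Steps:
F(B, q) = 2 - (-13 + q)/(4*(16 + B)) (F(B, q) = 2 - (q - 13)/(4*(B + 16)) = 2 - (-13 + q)/(4*(16 + B)))
344 - F(15, 0) = 344 - (141 - 1*0 + 8*15)/(4*(16 + 15)) = 344 - (141 + 0 + 120)/(4*31) = 344 - 261/(4*31) = 344 - 1*261/124 = 344 - 261/124 = 42395/124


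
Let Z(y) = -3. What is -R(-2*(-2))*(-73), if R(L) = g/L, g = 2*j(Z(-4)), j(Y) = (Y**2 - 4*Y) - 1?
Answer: 730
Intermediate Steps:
j(Y) = -1 + Y**2 - 4*Y
g = 40 (g = 2*(-1 + (-3)**2 - 4*(-3)) = 2*(-1 + 9 + 12) = 2*20 = 40)
R(L) = 40/L
-R(-2*(-2))*(-73) = -40/((-2*(-2)))*(-73) = -40/4*(-73) = -1*10*(-73) = -10*(-73) = 730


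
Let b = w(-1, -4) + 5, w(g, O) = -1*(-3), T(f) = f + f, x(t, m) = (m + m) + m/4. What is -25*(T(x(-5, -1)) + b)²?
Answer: -1225/4 ≈ -306.25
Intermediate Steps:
x(t, m) = 9*m/4 (x(t, m) = 2*m + m*(¼) = 2*m + m/4 = 9*m/4)
T(f) = 2*f
w(g, O) = 3
b = 8 (b = 3 + 5 = 8)
-25*(T(x(-5, -1)) + b)² = -25*(2*((9/4)*(-1)) + 8)² = -25*(2*(-9/4) + 8)² = -25*(-9/2 + 8)² = -25*(7/2)² = -25*49/4 = -1225/4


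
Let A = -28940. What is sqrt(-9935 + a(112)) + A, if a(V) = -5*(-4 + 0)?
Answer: -28940 + I*sqrt(9915) ≈ -28940.0 + 99.574*I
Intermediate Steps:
a(V) = 20 (a(V) = -5*(-4) = 20)
sqrt(-9935 + a(112)) + A = sqrt(-9935 + 20) - 28940 = sqrt(-9915) - 28940 = I*sqrt(9915) - 28940 = -28940 + I*sqrt(9915)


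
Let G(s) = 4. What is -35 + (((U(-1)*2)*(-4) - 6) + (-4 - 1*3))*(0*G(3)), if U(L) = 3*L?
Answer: -35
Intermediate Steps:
-35 + (((U(-1)*2)*(-4) - 6) + (-4 - 1*3))*(0*G(3)) = -35 + ((((3*(-1))*2)*(-4) - 6) + (-4 - 1*3))*(0*4) = -35 + ((-3*2*(-4) - 6) + (-4 - 3))*0 = -35 + ((-6*(-4) - 6) - 7)*0 = -35 + ((24 - 6) - 7)*0 = -35 + (18 - 7)*0 = -35 + 11*0 = -35 + 0 = -35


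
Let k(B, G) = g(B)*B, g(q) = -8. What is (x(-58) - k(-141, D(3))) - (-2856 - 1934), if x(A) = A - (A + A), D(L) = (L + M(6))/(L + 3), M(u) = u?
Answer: 3720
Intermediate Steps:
D(L) = (6 + L)/(3 + L) (D(L) = (L + 6)/(L + 3) = (6 + L)/(3 + L))
x(A) = -A (x(A) = A - 2*A = -A)
k(B, G) = -8*B
(x(-58) - k(-141, D(3))) - (-2856 - 1934) = (-1*(-58) - (-8)*(-141)) - (-2856 - 1934) = (58 - 1*1128) - 1*(-4790) = (58 - 1128) + 4790 = -1070 + 4790 = 3720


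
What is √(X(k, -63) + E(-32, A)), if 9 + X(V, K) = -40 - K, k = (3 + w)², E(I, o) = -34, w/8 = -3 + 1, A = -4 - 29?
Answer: 2*I*√5 ≈ 4.4721*I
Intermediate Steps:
A = -33
w = -16 (w = 8*(-3 + 1) = 8*(-2) = -16)
k = 169 (k = (3 - 16)² = (-13)² = 169)
X(V, K) = -49 - K (X(V, K) = -9 + (-40 - K) = -49 - K)
√(X(k, -63) + E(-32, A)) = √((-49 - 1*(-63)) - 34) = √((-49 + 63) - 34) = √(14 - 34) = √(-20) = 2*I*√5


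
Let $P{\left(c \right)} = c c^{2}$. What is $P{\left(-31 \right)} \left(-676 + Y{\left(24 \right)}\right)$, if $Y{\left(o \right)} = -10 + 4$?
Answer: $20317462$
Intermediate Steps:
$P{\left(c \right)} = c^{3}$
$Y{\left(o \right)} = -6$
$P{\left(-31 \right)} \left(-676 + Y{\left(24 \right)}\right) = \left(-31\right)^{3} \left(-676 - 6\right) = \left(-29791\right) \left(-682\right) = 20317462$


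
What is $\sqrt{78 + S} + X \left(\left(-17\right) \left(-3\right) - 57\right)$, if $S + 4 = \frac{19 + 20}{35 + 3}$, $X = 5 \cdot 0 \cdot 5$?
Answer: $\frac{\sqrt{108338}}{38} \approx 8.6618$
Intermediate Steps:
$X = 0$ ($X = 0 \cdot 5 = 0$)
$S = - \frac{113}{38}$ ($S = -4 + \frac{19 + 20}{35 + 3} = -4 + \frac{39}{38} = - \frac{113}{38} \approx -2.9737$)
$\sqrt{78 + S} + X \left(\left(-17\right) \left(-3\right) - 57\right) = \sqrt{78 - \frac{113}{38}} + 0 \left(\left(-17\right) \left(-3\right) - 57\right) = \sqrt{\frac{2851}{38}} + 0 \left(51 - 57\right) = \frac{\sqrt{108338}}{38} + 0 \left(-6\right) = \frac{\sqrt{108338}}{38} + 0 = \frac{\sqrt{108338}}{38}$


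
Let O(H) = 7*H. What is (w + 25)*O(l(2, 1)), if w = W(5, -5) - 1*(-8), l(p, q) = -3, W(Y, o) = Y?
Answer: -798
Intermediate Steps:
w = 13 (w = 5 - 1*(-8) = 5 + 8 = 13)
(w + 25)*O(l(2, 1)) = (13 + 25)*(7*(-3)) = 38*(-21) = -798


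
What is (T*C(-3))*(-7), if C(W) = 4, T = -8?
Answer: 224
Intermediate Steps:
(T*C(-3))*(-7) = -8*4*(-7) = -32*(-7) = 224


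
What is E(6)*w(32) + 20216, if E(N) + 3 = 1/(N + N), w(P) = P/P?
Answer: 242557/12 ≈ 20213.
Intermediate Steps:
w(P) = 1
E(N) = -3 + 1/(2*N) (E(N) = -3 + 1/(N + N) = -3 + 1/(2*N))
E(6)*w(32) + 20216 = (-3 + (½)/6)*1 + 20216 = (-3 + (½)*(⅙))*1 + 20216 = (-3 + 1/12)*1 + 20216 = -35/12*1 + 20216 = -35/12 + 20216 = 242557/12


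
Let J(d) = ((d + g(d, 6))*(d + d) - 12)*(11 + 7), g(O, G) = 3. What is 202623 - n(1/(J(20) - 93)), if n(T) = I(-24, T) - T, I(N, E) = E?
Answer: 202623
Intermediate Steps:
J(d) = -216 + 36*d*(3 + d) (J(d) = ((d + 3)*(d + d) - 12)*(11 + 7) = ((3 + d)*(2*d) - 12)*18 = (2*d*(3 + d) - 12)*18 = (-12 + 2*d*(3 + d))*18 = -216 + 36*d*(3 + d))
n(T) = 0 (n(T) = T - T = 0)
202623 - n(1/(J(20) - 93)) = 202623 - 1*0 = 202623 + 0 = 202623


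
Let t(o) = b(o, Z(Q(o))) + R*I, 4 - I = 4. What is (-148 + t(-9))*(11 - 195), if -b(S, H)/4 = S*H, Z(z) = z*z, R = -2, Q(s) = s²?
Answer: -43432832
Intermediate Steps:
I = 0 (I = 4 - 1*4 = 4 - 4 = 0)
Z(z) = z²
b(S, H) = -4*H*S (b(S, H) = -4*S*H = -4*H*S)
t(o) = -4*o⁵ (t(o) = -4*(o²)²*o - 2*0 = -4*o⁴*o + 0 = -4*o⁵ + 0 = -4*o⁵)
(-148 + t(-9))*(11 - 195) = (-148 - 4*(-9)⁵)*(11 - 195) = (-148 - 4*(-59049))*(-184) = (-148 + 236196)*(-184) = 236048*(-184) = -43432832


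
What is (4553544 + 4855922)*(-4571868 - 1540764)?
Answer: -57516602974512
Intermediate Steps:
(4553544 + 4855922)*(-4571868 - 1540764) = 9409466*(-6112632) = -57516602974512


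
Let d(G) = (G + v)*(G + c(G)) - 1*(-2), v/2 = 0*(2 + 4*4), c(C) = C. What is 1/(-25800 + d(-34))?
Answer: -1/23486 ≈ -4.2579e-5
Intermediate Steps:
v = 0 (v = 2*(0*(2 + 4*4)) = 2*(0*(2 + 16)) = 2*(0*18) = 2*0 = 0)
d(G) = 2 + 2*G**2 (d(G) = (G + 0)*(G + G) - 1*(-2) = G*(2*G) + 2 = 2*G**2 + 2 = 2 + 2*G**2)
1/(-25800 + d(-34)) = 1/(-25800 + (2 + 2*(-34)**2)) = 1/(-25800 + (2 + 2*1156)) = 1/(-25800 + (2 + 2312)) = 1/(-25800 + 2314) = 1/(-23486) = -1/23486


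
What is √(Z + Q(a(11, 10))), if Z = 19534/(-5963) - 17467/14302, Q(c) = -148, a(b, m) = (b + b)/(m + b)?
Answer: I*√1109136347361343762/85282826 ≈ 12.349*I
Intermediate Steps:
a(b, m) = 2*b/(b + m) (a(b, m) = (2*b)/(b + m) = 2*b/(b + m))
Z = -383530989/85282826 (Z = 19534*(-1/5963) - 17467*1/14302 = -19534/5963 - 17467/14302 = -383530989/85282826 ≈ -4.4972)
√(Z + Q(a(11, 10))) = √(-383530989/85282826 - 148) = √(-13005389237/85282826) = I*√1109136347361343762/85282826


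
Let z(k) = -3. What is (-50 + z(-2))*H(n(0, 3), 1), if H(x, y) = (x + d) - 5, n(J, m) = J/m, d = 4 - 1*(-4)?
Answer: -159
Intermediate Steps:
d = 8 (d = 4 + 4 = 8)
H(x, y) = 3 + x (H(x, y) = (x + 8) - 5 = (8 + x) - 5 = 3 + x)
(-50 + z(-2))*H(n(0, 3), 1) = (-50 - 3)*(3 + 0/3) = -53*(3 + 0*(1/3)) = -53*(3 + 0) = -53*3 = -159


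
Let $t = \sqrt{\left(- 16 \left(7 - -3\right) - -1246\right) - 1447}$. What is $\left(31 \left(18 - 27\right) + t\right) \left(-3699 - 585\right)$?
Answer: $1195236 - 81396 i \approx 1.1952 \cdot 10^{6} - 81396.0 i$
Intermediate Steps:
$t = 19 i$ ($t = \sqrt{\left(- 16 \left(7 + 3\right) + 1246\right) - 1447} = \sqrt{\left(\left(-16\right) 10 + 1246\right) - 1447} = \sqrt{\left(-160 + 1246\right) - 1447} = \sqrt{1086 - 1447} = \sqrt{-361} = 19 i \approx 19.0 i$)
$\left(31 \left(18 - 27\right) + t\right) \left(-3699 - 585\right) = \left(31 \left(18 - 27\right) + 19 i\right) \left(-3699 - 585\right) = \left(31 \left(-9\right) + 19 i\right) \left(-4284\right) = \left(-279 + 19 i\right) \left(-4284\right) = 1195236 - 81396 i$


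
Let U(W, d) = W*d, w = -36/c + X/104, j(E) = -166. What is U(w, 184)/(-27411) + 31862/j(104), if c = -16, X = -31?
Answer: -5677287860/29576469 ≈ -191.95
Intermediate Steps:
w = 203/104 (w = -36/(-16) - 31/104 = -36*(-1/16) - 31*1/104 = 9/4 - 31/104 = 203/104 ≈ 1.9519)
U(w, 184)/(-27411) + 31862/j(104) = ((203/104)*184)/(-27411) + 31862/(-166) = (4669/13)*(-1/27411) + 31862*(-1/166) = -4669/356343 - 15931/83 = -5677287860/29576469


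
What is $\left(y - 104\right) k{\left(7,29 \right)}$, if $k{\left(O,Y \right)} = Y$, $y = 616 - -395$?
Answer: $26303$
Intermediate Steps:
$y = 1011$ ($y = 616 + 395 = 1011$)
$\left(y - 104\right) k{\left(7,29 \right)} = \left(1011 - 104\right) 29 = 907 \cdot 29 = 26303$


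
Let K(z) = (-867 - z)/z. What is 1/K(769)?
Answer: -769/1636 ≈ -0.47005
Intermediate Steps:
K(z) = (-867 - z)/z
1/K(769) = 1/((-867 - 1*769)/769) = 1/((-867 - 769)/769) = 1/((1/769)*(-1636)) = 1/(-1636/769) = -769/1636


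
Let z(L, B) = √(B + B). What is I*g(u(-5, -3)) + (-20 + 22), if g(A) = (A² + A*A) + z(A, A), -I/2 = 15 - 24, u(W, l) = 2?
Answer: 182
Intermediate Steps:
z(L, B) = √2*√B (z(L, B) = √(2*B) = √2*√B)
I = 18 (I = -2*(15 - 24) = -2*(-9) = 18)
g(A) = 2*A² + √2*√A (g(A) = (A² + A*A) + √2*√A = (A² + A²) + √2*√A = 2*A² + √2*√A)
I*g(u(-5, -3)) + (-20 + 22) = 18*(2*2² + √2*√2) + (-20 + 22) = 18*(2*4 + 2) + 2 = 18*(8 + 2) + 2 = 18*10 + 2 = 180 + 2 = 182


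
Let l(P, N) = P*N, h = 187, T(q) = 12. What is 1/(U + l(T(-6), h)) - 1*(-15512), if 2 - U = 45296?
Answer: 667791599/43050 ≈ 15512.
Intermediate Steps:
U = -45294 (U = 2 - 1*45296 = 2 - 45296 = -45294)
l(P, N) = N*P
1/(U + l(T(-6), h)) - 1*(-15512) = 1/(-45294 + 187*12) - 1*(-15512) = 1/(-45294 + 2244) + 15512 = 1/(-43050) + 15512 = -1/43050 + 15512 = 667791599/43050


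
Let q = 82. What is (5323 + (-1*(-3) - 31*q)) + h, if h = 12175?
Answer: 14959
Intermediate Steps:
(5323 + (-1*(-3) - 31*q)) + h = (5323 + (-1*(-3) - 31*82)) + 12175 = (5323 + (3 - 2542)) + 12175 = (5323 - 2539) + 12175 = 2784 + 12175 = 14959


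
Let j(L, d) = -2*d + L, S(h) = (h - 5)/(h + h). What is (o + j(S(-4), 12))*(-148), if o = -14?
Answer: 10915/2 ≈ 5457.5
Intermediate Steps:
S(h) = (-5 + h)/(2*h) (S(h) = (-5 + h)/((2*h)) = (-5 + h)*(1/(2*h)) = (-5 + h)/(2*h))
j(L, d) = L - 2*d
(o + j(S(-4), 12))*(-148) = (-14 + ((½)*(-5 - 4)/(-4) - 2*12))*(-148) = (-14 + ((½)*(-¼)*(-9) - 24))*(-148) = (-14 + (9/8 - 24))*(-148) = (-14 - 183/8)*(-148) = -295/8*(-148) = 10915/2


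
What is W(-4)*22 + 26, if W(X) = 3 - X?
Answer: 180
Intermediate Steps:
W(-4)*22 + 26 = (3 - 1*(-4))*22 + 26 = (3 + 4)*22 + 26 = 7*22 + 26 = 154 + 26 = 180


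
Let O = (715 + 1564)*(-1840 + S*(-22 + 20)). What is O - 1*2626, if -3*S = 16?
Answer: -12515030/3 ≈ -4.1717e+6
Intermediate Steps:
S = -16/3 (S = -1/3*16 = -16/3 ≈ -5.3333)
O = -12507152/3 (O = (715 + 1564)*(-1840 - 16*(-22 + 20)/3) = 2279*(-1840 - 16/3*(-2)) = 2279*(-1840 + 32/3) = 2279*(-5488/3) = -12507152/3 ≈ -4.1691e+6)
O - 1*2626 = -12507152/3 - 1*2626 = -12507152/3 - 2626 = -12515030/3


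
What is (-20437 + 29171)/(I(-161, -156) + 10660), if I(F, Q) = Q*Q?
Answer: 4367/17498 ≈ 0.24957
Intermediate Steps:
I(F, Q) = Q²
(-20437 + 29171)/(I(-161, -156) + 10660) = (-20437 + 29171)/((-156)² + 10660) = 8734/(24336 + 10660) = 8734/34996 = 8734*(1/34996) = 4367/17498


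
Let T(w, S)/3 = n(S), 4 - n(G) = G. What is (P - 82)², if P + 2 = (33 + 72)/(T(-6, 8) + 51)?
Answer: 1117249/169 ≈ 6610.9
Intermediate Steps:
n(G) = 4 - G
T(w, S) = 12 - 3*S (T(w, S) = 3*(4 - S) = 12 - 3*S)
P = 9/13 (P = -2 + (33 + 72)/((12 - 3*8) + 51) = -2 + 105/((12 - 24) + 51) = -2 + 105/(-12 + 51) = -2 + 105/39 = -2 + 105*(1/39) = -2 + 35/13 = 9/13 ≈ 0.69231)
(P - 82)² = (9/13 - 82)² = (-1057/13)² = 1117249/169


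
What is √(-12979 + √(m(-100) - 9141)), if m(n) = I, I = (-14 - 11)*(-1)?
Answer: √(-12979 + 2*I*√2279) ≈ 0.419 + 113.93*I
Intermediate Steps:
I = 25 (I = -25*(-1) = 25)
m(n) = 25
√(-12979 + √(m(-100) - 9141)) = √(-12979 + √(25 - 9141)) = √(-12979 + √(-9116)) = √(-12979 + 2*I*√2279)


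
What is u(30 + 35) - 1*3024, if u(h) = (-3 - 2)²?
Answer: -2999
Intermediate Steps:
u(h) = 25 (u(h) = (-5)² = 25)
u(30 + 35) - 1*3024 = 25 - 1*3024 = 25 - 3024 = -2999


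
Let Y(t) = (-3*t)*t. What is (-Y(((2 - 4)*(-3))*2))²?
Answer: 186624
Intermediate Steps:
Y(t) = -3*t²
(-Y(((2 - 4)*(-3))*2))² = (-(-3)*(((2 - 4)*(-3))*2)²)² = (-(-3)*(-2*(-3)*2)²)² = (-(-3)*(6*2)²)² = (-(-3)*12²)² = (-(-3)*144)² = (-1*(-432))² = 432² = 186624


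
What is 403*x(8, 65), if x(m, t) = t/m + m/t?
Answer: 132959/40 ≈ 3324.0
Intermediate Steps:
x(m, t) = m/t + t/m
403*x(8, 65) = 403*(8/65 + 65/8) = 403*(4289/520) = 132959/40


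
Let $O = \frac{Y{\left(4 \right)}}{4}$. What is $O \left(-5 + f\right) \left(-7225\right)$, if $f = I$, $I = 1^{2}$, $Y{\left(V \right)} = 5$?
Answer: $36125$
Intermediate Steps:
$I = 1$
$O = \frac{5}{4} \approx 1.25$
$f = 1$
$O \left(-5 + f\right) \left(-7225\right) = \frac{5 \left(-5 + 1\right)}{4} \left(-7225\right) = \frac{5}{4} \left(-4\right) \left(-7225\right) = \left(-5\right) \left(-7225\right) = 36125$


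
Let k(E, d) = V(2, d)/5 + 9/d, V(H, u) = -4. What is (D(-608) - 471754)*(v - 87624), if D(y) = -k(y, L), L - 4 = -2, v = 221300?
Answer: -315313411526/5 ≈ -6.3063e+10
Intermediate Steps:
L = 2 (L = 4 - 2 = 2)
k(E, d) = -4/5 + 9/d
D(y) = -37/10 (D(y) = -(-4/5 + 9/2) = -1*37/10 = -37/10)
(D(-608) - 471754)*(v - 87624) = (-37/10 - 471754)*(221300 - 87624) = -4717577/10*133676 = -315313411526/5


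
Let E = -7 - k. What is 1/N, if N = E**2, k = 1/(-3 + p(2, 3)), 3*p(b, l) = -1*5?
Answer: 196/9025 ≈ 0.021717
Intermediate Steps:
p(b, l) = -5/3 (p(b, l) = (-1*5)/3 = (1/3)*(-5) = -5/3)
k = -3/14 (k = 1/(-3 - 5/3) = 1/(-14/3) = -3/14 ≈ -0.21429)
E = -95/14 (E = -7 - 1*(-3/14) = -7 + 3/14 = -95/14 ≈ -6.7857)
N = 9025/196 (N = (-95/14)**2 = 9025/196 ≈ 46.046)
1/N = 1/(9025/196) = 196/9025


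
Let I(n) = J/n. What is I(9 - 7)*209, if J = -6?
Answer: -627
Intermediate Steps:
I(n) = -6/n
I(9 - 7)*209 = -6/(9 - 7)*209 = -6/2*209 = -6*½*209 = -3*209 = -627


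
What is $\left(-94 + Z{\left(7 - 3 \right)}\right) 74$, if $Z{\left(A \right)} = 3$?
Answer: $-6734$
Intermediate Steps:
$\left(-94 + Z{\left(7 - 3 \right)}\right) 74 = \left(-94 + 3\right) 74 = \left(-91\right) 74 = -6734$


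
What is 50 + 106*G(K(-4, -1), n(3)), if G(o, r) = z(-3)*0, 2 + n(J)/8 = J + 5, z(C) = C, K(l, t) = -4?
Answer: 50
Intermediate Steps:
n(J) = 24 + 8*J (n(J) = -16 + 8*(J + 5) = -16 + 8*(5 + J) = -16 + (40 + 8*J) = 24 + 8*J)
G(o, r) = 0 (G(o, r) = -3*0 = 0)
50 + 106*G(K(-4, -1), n(3)) = 50 + 106*0 = 50 + 0 = 50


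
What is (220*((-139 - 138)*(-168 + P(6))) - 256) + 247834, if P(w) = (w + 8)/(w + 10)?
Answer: 20864351/2 ≈ 1.0432e+7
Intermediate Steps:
P(w) = (8 + w)/(10 + w)
(220*((-139 - 138)*(-168 + P(6))) - 256) + 247834 = (220*((-139 - 138)*(-168 + (8 + 6)/(10 + 6))) - 256) + 247834 = (220*(-277*(-168 + 14/16)) - 256) + 247834 = (220*(-277*(-168 + (1/16)*14)) - 256) + 247834 = (220*(-277*(-168 + 7/8)) - 256) + 247834 = (220*(-277*(-1337/8)) - 256) + 247834 = (220*(370349/8) - 256) + 247834 = (20369195/2 - 256) + 247834 = 20368683/2 + 247834 = 20864351/2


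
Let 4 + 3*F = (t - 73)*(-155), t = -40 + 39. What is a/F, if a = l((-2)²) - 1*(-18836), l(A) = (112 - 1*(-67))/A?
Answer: 10789/2184 ≈ 4.9400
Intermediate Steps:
t = -1
l(A) = 179/A (l(A) = (112 + 67)/A = 179/A)
F = 3822 (F = -4/3 + ((-1 - 73)*(-155))/3 = -4/3 + (-74*(-155))/3 = -4/3 + (⅓)*11470 = -4/3 + 11470/3 = 3822)
a = 75523/4 (a = 179/((-2)²) - 1*(-18836) = 179/4 + 18836 = 75523/4 ≈ 18881.)
a/F = (75523/4)/3822 = (75523/4)*(1/3822) = 10789/2184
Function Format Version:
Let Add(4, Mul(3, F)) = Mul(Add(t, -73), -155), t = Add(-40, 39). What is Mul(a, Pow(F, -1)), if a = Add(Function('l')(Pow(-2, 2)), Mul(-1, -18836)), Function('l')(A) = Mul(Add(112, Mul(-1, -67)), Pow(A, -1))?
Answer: Rational(10789, 2184) ≈ 4.9400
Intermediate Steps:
t = -1
Function('l')(A) = Mul(179, Pow(A, -1)) (Function('l')(A) = Mul(Add(112, 67), Pow(A, -1)) = Mul(179, Pow(A, -1)))
F = 3822 (F = Add(Rational(-4, 3), Mul(Rational(1, 3), Mul(Add(-1, -73), -155))) = Add(Rational(-4, 3), Mul(Rational(1, 3), Mul(-74, -155))) = Add(Rational(-4, 3), Mul(Rational(1, 3), 11470)) = Add(Rational(-4, 3), Rational(11470, 3)) = 3822)
a = Rational(75523, 4) (a = Add(Mul(179, Pow(Pow(-2, 2), -1)), Mul(-1, -18836)) = Add(Mul(179, Pow(4, -1)), 18836) = Add(Mul(179, Rational(1, 4)), 18836) = Add(Rational(179, 4), 18836) = Rational(75523, 4) ≈ 18881.)
Mul(a, Pow(F, -1)) = Mul(Rational(75523, 4), Pow(3822, -1)) = Mul(Rational(75523, 4), Rational(1, 3822)) = Rational(10789, 2184)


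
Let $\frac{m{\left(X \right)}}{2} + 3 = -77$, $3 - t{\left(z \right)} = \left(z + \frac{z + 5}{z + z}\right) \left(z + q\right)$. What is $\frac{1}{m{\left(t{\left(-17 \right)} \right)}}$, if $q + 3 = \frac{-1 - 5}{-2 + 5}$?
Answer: $- \frac{1}{160} \approx -0.00625$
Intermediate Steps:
$q = -5$ ($q = -3 + \frac{-1 - 5}{-2 + 5} = -3 - \frac{6}{3} = -3 - 2 = -5$)
$t{\left(z \right)} = 3 - \left(-5 + z\right) \left(z + \frac{5 + z}{2 z}\right)$ ($t{\left(z \right)} = 3 - \left(z + \frac{z + 5}{z + z}\right) \left(z - 5\right) = 3 - \left(z + \frac{5 + z}{2 z}\right) \left(-5 + z\right) = 3 - \left(-5 + z\right) \left(z + \frac{5 + z}{2 z}\right)$)
$m{\left(X \right)} = -160$ ($m{\left(X \right)} = -6 + 2 \left(-77\right) = -6 - 154 = -160$)
$\frac{1}{m{\left(t{\left(-17 \right)} \right)}} = \frac{1}{-160} = - \frac{1}{160}$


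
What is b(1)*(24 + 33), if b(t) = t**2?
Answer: 57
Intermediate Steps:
b(1)*(24 + 33) = 1**2*(24 + 33) = 1*57 = 57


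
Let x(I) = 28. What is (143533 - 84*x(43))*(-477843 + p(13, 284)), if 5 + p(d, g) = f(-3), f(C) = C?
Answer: -67463482031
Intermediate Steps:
p(d, g) = -8 (p(d, g) = -5 - 3 = -8)
(143533 - 84*x(43))*(-477843 + p(13, 284)) = (143533 - 84*28)*(-477843 - 8) = (143533 - 2352)*(-477851) = 141181*(-477851) = -67463482031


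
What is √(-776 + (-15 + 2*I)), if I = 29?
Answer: I*√733 ≈ 27.074*I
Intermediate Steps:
√(-776 + (-15 + 2*I)) = √(-776 + (-15 + 2*29)) = √(-776 + (-15 + 58)) = √(-776 + 43) = √(-733) = I*√733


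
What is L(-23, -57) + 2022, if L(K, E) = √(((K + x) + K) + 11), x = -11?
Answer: 2022 + I*√46 ≈ 2022.0 + 6.7823*I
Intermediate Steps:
L(K, E) = √2*√K (L(K, E) = √(((K - 11) + K) + 11) = √(((-11 + K) + K) + 11) = √((-11 + 2*K) + 11) = √(2*K) = √2*√K)
L(-23, -57) + 2022 = √2*√(-23) + 2022 = √2*(I*√23) + 2022 = I*√46 + 2022 = 2022 + I*√46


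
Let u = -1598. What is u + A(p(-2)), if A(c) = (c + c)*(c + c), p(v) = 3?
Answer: -1562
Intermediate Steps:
A(c) = 4*c**2 (A(c) = (2*c)*(2*c) = 4*c**2)
u + A(p(-2)) = -1598 + 4*3**2 = -1598 + 4*9 = -1598 + 36 = -1562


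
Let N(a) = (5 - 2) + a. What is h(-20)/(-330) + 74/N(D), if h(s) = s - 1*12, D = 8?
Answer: 1126/165 ≈ 6.8242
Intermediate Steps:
h(s) = -12 + s (h(s) = s - 12 = -12 + s)
N(a) = 3 + a
h(-20)/(-330) + 74/N(D) = (-12 - 20)/(-330) + 74/(3 + 8) = -32*(-1/330) + 74/11 = 16/165 + 74*(1/11) = 16/165 + 74/11 = 1126/165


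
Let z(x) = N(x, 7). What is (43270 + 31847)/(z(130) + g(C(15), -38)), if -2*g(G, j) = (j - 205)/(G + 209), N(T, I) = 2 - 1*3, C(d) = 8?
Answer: -32600778/191 ≈ -1.7068e+5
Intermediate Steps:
N(T, I) = -1 (N(T, I) = 2 - 3 = -1)
g(G, j) = -(-205 + j)/(2*(209 + G)) (g(G, j) = -(j - 205)/(2*(G + 209)) = -(-205 + j)/(2*(209 + G)))
z(x) = -1
(43270 + 31847)/(z(130) + g(C(15), -38)) = (43270 + 31847)/(-1 + (205 - 1*(-38))/(2*(209 + 8))) = 75117/(-1 + (½)*(205 + 38)/217) = 75117/(-1 + (½)*(1/217)*243) = 75117/(-1 + 243/434) = 75117/(-191/434) = 75117*(-434/191) = -32600778/191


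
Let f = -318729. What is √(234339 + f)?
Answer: I*√84390 ≈ 290.5*I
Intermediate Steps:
√(234339 + f) = √(234339 - 318729) = √(-84390) = I*√84390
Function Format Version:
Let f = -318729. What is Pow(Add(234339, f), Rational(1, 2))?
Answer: Mul(I, Pow(84390, Rational(1, 2))) ≈ Mul(290.50, I)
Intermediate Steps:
Pow(Add(234339, f), Rational(1, 2)) = Pow(Add(234339, -318729), Rational(1, 2)) = Pow(-84390, Rational(1, 2)) = Mul(I, Pow(84390, Rational(1, 2)))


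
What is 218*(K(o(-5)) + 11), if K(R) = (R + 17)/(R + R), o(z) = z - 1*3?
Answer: 18203/8 ≈ 2275.4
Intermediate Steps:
o(z) = -3 + z (o(z) = z - 3 = -3 + z)
K(R) = (17 + R)/(2*R) (K(R) = (17 + R)/((2*R)) = (17 + R)*(1/(2*R)) = (17 + R)/(2*R))
218*(K(o(-5)) + 11) = 218*((17 + (-3 - 5))/(2*(-3 - 5)) + 11) = 218*((½)*(17 - 8)/(-8) + 11) = 218*((½)*(-⅛)*9 + 11) = 218*(-9/16 + 11) = 218*(167/16) = 18203/8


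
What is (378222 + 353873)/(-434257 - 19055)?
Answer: -732095/453312 ≈ -1.6150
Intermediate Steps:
(378222 + 353873)/(-434257 - 19055) = 732095/(-453312) = 732095*(-1/453312) = -732095/453312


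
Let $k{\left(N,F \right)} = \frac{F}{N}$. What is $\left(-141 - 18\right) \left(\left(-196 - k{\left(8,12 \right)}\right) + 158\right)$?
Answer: $\frac{12561}{2} \approx 6280.5$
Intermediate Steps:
$\left(-141 - 18\right) \left(\left(-196 - k{\left(8,12 \right)}\right) + 158\right) = \left(-141 - 18\right) \left(\left(-196 - \frac{12}{8}\right) + 158\right) = - 159 \left(\left(-196 - 12 \cdot \frac{1}{8}\right) + 158\right) = - 159 \left(\left(-196 - \frac{3}{2}\right) + 158\right) = - 159 \left(- \frac{395}{2} + 158\right) = \left(-159\right) \left(- \frac{79}{2}\right) = \frac{12561}{2}$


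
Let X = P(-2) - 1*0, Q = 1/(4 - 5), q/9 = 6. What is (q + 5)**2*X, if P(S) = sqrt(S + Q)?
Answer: 3481*I*sqrt(3) ≈ 6029.3*I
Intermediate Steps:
q = 54 (q = 9*6 = 54)
Q = -1 (Q = 1/(-1) = -1)
P(S) = sqrt(-1 + S) (P(S) = sqrt(S - 1) = sqrt(-1 + S))
X = I*sqrt(3) (X = sqrt(-1 - 2) - 1*0 = sqrt(-3) + 0 = I*sqrt(3) + 0 = I*sqrt(3) ≈ 1.732*I)
(q + 5)**2*X = (54 + 5)**2*(I*sqrt(3)) = 59**2*(I*sqrt(3)) = 3481*(I*sqrt(3)) = 3481*I*sqrt(3)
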